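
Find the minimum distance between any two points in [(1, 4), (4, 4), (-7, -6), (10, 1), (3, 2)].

Computing all pairwise distances among 5 points:

d((1, 4), (4, 4)) = 3.0
d((1, 4), (-7, -6)) = 12.8062
d((1, 4), (10, 1)) = 9.4868
d((1, 4), (3, 2)) = 2.8284
d((4, 4), (-7, -6)) = 14.8661
d((4, 4), (10, 1)) = 6.7082
d((4, 4), (3, 2)) = 2.2361 <-- minimum
d((-7, -6), (10, 1)) = 18.3848
d((-7, -6), (3, 2)) = 12.8062
d((10, 1), (3, 2)) = 7.0711

Closest pair: (4, 4) and (3, 2) with distance 2.2361

The closest pair is (4, 4) and (3, 2) with Euclidean distance 2.2361. For 5 points, brute-force pairwise comparison is shown above. For large n, the divide-and-conquer algorithm (sort by x, recurse on halves, check the dividing strip) achieves O(n log n).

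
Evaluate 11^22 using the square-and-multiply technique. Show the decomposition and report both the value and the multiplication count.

Computing 11^22 by squaring (build up from 11^1; each line after the first costs one multiplication):

11^1 = 11
11^2 = (11^1)^2 = 11^2 = 121
11^4 = (11^2)^2 = 121^2 = 14641
11^5 = 11 * 11^4 = 11 * 14641 = 161051
11^10 = (11^5)^2 = 161051^2 = 25937424601
11^11 = 11 * 11^10 = 11 * 25937424601 = 285311670611
11^22 = (11^11)^2 = 285311670611^2 = 81402749386839761113321

Result: 81402749386839761113321
Multiplications needed: 6 (6 lines after 11^1)

11^22 = 81402749386839761113321. Using exponentiation by squaring, this requires 6 multiplications. The key idea: if the exponent is even, square the half-power; if odd, multiply by the base once.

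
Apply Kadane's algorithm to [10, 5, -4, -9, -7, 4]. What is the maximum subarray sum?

Using Kadane's algorithm on [10, 5, -4, -9, -7, 4]:

Scanning through the array:
Position 1 (value 5): max_ending_here = 15, max_so_far = 15
Position 2 (value -4): max_ending_here = 11, max_so_far = 15
Position 3 (value -9): max_ending_here = 2, max_so_far = 15
Position 4 (value -7): max_ending_here = -5, max_so_far = 15
Position 5 (value 4): max_ending_here = 4, max_so_far = 15

Maximum subarray: [10, 5]
Maximum sum: 15

The maximum subarray is [10, 5] with sum 15. This subarray runs from index 0 to index 1.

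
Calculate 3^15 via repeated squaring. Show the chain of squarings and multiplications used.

Computing 3^15 by squaring (build up from 3^1; each line after the first costs one multiplication):

3^1 = 3
3^2 = (3^1)^2 = 3^2 = 9
3^3 = 3 * 3^2 = 3 * 9 = 27
3^6 = (3^3)^2 = 27^2 = 729
3^7 = 3 * 3^6 = 3 * 729 = 2187
3^14 = (3^7)^2 = 2187^2 = 4782969
3^15 = 3 * 3^14 = 3 * 4782969 = 14348907

Result: 14348907
Multiplications needed: 6 (6 lines after 3^1)

3^15 = 14348907. Using exponentiation by squaring, this requires 6 multiplications. The key idea: if the exponent is even, square the half-power; if odd, multiply by the base once.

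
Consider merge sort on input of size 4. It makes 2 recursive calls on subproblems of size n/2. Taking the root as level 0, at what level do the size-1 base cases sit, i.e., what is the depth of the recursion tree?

For divide and conquer with division factor 2:

Problem sizes at each level:
Level 0: 4
Level 1: 2
Level 2: 1

The root is level 0 and the size-1 base case is level 2 (the tree spans levels 0 through 2, i.e. 3 levels counting the root), so the depth is the number of divisions: log_2(4) = 2

The recursion tree depth is log_2(4) = 2. At each level, the problem size is divided by 2, so it takes 2 divisions to reduce to a base case of size 1. The algorithm makes 2 recursive calls at each level.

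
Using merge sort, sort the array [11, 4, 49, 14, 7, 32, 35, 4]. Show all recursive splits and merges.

Merge sort trace:

Split: [11, 4, 49, 14, 7, 32, 35, 4] -> [11, 4, 49, 14] and [7, 32, 35, 4]
  Split: [11, 4, 49, 14] -> [11, 4] and [49, 14]
    Split: [11, 4] -> [11] and [4]
    Merge: [11] + [4] -> [4, 11]
    Split: [49, 14] -> [49] and [14]
    Merge: [49] + [14] -> [14, 49]
  Merge: [4, 11] + [14, 49] -> [4, 11, 14, 49]
  Split: [7, 32, 35, 4] -> [7, 32] and [35, 4]
    Split: [7, 32] -> [7] and [32]
    Merge: [7] + [32] -> [7, 32]
    Split: [35, 4] -> [35] and [4]
    Merge: [35] + [4] -> [4, 35]
  Merge: [7, 32] + [4, 35] -> [4, 7, 32, 35]
Merge: [4, 11, 14, 49] + [4, 7, 32, 35] -> [4, 4, 7, 11, 14, 32, 35, 49]

Final sorted array: [4, 4, 7, 11, 14, 32, 35, 49]

The merge sort proceeds by recursively splitting the array and merging sorted halves.
After all merges, the sorted array is [4, 4, 7, 11, 14, 32, 35, 49].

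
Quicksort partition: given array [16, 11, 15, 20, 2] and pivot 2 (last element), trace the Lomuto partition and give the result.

Lomuto partition with pivot = 2:

Initial array: [16, 11, 15, 20, 2]

arr[0]=16 > 2: no swap
arr[1]=11 > 2: no swap
arr[2]=15 > 2: no swap
arr[3]=20 > 2: no swap

Place pivot at position 0: [2, 11, 15, 20, 16]
Pivot position: 0

After partitioning with pivot 2, the array becomes [2, 11, 15, 20, 16]. The pivot is placed at index 0. All elements to the left of the pivot are <= 2, and all elements to the right are > 2.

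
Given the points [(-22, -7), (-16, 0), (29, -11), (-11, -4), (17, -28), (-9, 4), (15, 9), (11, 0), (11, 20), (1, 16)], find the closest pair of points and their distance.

Computing all pairwise distances among 10 points:

d((-22, -7), (-16, 0)) = 9.2195
d((-22, -7), (29, -11)) = 51.1566
d((-22, -7), (-11, -4)) = 11.4018
d((-22, -7), (17, -28)) = 44.2945
d((-22, -7), (-9, 4)) = 17.0294
d((-22, -7), (15, 9)) = 40.3113
d((-22, -7), (11, 0)) = 33.7343
d((-22, -7), (11, 20)) = 42.638
d((-22, -7), (1, 16)) = 32.5269
d((-16, 0), (29, -11)) = 46.3249
d((-16, 0), (-11, -4)) = 6.4031 <-- minimum
d((-16, 0), (17, -28)) = 43.2782
d((-16, 0), (-9, 4)) = 8.0623
d((-16, 0), (15, 9)) = 32.28
d((-16, 0), (11, 0)) = 27.0
d((-16, 0), (11, 20)) = 33.6006
d((-16, 0), (1, 16)) = 23.3452
d((29, -11), (-11, -4)) = 40.6079
d((29, -11), (17, -28)) = 20.8087
d((29, -11), (-9, 4)) = 40.8534
d((29, -11), (15, 9)) = 24.4131
d((29, -11), (11, 0)) = 21.095
d((29, -11), (11, 20)) = 35.8469
d((29, -11), (1, 16)) = 38.8973
d((-11, -4), (17, -28)) = 36.8782
d((-11, -4), (-9, 4)) = 8.2462
d((-11, -4), (15, 9)) = 29.0689
d((-11, -4), (11, 0)) = 22.3607
d((-11, -4), (11, 20)) = 32.5576
d((-11, -4), (1, 16)) = 23.3238
d((17, -28), (-9, 4)) = 41.2311
d((17, -28), (15, 9)) = 37.054
d((17, -28), (11, 0)) = 28.6356
d((17, -28), (11, 20)) = 48.3735
d((17, -28), (1, 16)) = 46.8188
d((-9, 4), (15, 9)) = 24.5153
d((-9, 4), (11, 0)) = 20.3961
d((-9, 4), (11, 20)) = 25.6125
d((-9, 4), (1, 16)) = 15.6205
d((15, 9), (11, 0)) = 9.8489
d((15, 9), (11, 20)) = 11.7047
d((15, 9), (1, 16)) = 15.6525
d((11, 0), (11, 20)) = 20.0
d((11, 0), (1, 16)) = 18.868
d((11, 20), (1, 16)) = 10.7703

Closest pair: (-16, 0) and (-11, -4) with distance 6.4031

The closest pair is (-16, 0) and (-11, -4) with Euclidean distance 6.4031. For 10 points, brute-force pairwise comparison is shown above. For large n, the divide-and-conquer algorithm (sort by x, recurse on halves, check the dividing strip) achieves O(n log n).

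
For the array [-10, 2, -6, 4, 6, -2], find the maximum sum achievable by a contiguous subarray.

Using Kadane's algorithm on [-10, 2, -6, 4, 6, -2]:

Scanning through the array:
Position 1 (value 2): max_ending_here = 2, max_so_far = 2
Position 2 (value -6): max_ending_here = -4, max_so_far = 2
Position 3 (value 4): max_ending_here = 4, max_so_far = 4
Position 4 (value 6): max_ending_here = 10, max_so_far = 10
Position 5 (value -2): max_ending_here = 8, max_so_far = 10

Maximum subarray: [4, 6]
Maximum sum: 10

The maximum subarray is [4, 6] with sum 10. This subarray runs from index 3 to index 4.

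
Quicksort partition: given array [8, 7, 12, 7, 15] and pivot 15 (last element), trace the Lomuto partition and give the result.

Lomuto partition with pivot = 15:

Initial array: [8, 7, 12, 7, 15]

arr[0]=8 <= 15: swap with position 0, array becomes [8, 7, 12, 7, 15]
arr[1]=7 <= 15: swap with position 1, array becomes [8, 7, 12, 7, 15]
arr[2]=12 <= 15: swap with position 2, array becomes [8, 7, 12, 7, 15]
arr[3]=7 <= 15: swap with position 3, array becomes [8, 7, 12, 7, 15]

Place pivot at position 4: [8, 7, 12, 7, 15]
Pivot position: 4

After partitioning with pivot 15, the array becomes [8, 7, 12, 7, 15]. The pivot is placed at index 4. All elements to the left of the pivot are <= 15, and all elements to the right are > 15.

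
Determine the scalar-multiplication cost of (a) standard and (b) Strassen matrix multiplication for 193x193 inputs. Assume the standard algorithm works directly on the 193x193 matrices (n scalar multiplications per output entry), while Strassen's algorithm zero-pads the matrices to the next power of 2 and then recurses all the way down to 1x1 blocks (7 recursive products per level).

Matrix multiplication for 193x193 matrices:

Strassen's algorithm requires power-of-2 dimensions. Pad 193x193 to 256x256 (next power of 2).

Standard algorithm: 193^3 = 7189057 multiplications
Strassen's algorithm: 7^(log2(256)) = 7^8 = 5764801 multiplications
Savings: 7189057 - 5764801 = 1424256 multiplications

Standard: 7189057 multiplications (193^3). Strassen: 5764801 multiplications (7^8, after padding to 256x256). Strassen reduces 8 recursive multiplications to 7 at each level.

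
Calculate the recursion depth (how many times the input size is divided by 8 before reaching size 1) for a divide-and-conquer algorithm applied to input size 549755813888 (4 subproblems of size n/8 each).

For divide and conquer with division factor 8:

Problem sizes at each level:
Level 0: 549755813888
Level 1: 68719476736
Level 2: 8589934592
Level 3: 1073741824
Level 4: 134217728
Level 5: 16777216
Level 6: 2097152
Level 7: 262144
Level 8: 32768
Level 9: 4096
Level 10: 512
Level 11: 64
Level 12: 8
Level 13: 1

The root is level 0 and the size-1 base case is level 13 (the tree spans levels 0 through 13, i.e. 14 levels counting the root), so the depth is the number of divisions: log_8(549755813888) = 13

The recursion tree depth is log_8(549755813888) = 13. At each level, the problem size is divided by 8, so it takes 13 divisions to reduce to a base case of size 1. The algorithm makes 4 recursive calls at each level.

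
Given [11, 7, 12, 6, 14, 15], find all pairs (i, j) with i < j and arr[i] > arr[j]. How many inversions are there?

Finding inversions in [11, 7, 12, 6, 14, 15]:

(0, 1): arr[0]=11 > arr[1]=7
(0, 3): arr[0]=11 > arr[3]=6
(1, 3): arr[1]=7 > arr[3]=6
(2, 3): arr[2]=12 > arr[3]=6

Total inversions: 4

The array has 4 inversion(s): (0,1), (0,3), (1,3), (2,3). Each pair (i,j) satisfies i < j and arr[i] > arr[j].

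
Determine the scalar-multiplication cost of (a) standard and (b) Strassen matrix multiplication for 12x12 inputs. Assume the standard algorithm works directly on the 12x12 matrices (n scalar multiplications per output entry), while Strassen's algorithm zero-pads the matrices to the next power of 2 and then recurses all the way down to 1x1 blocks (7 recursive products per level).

Matrix multiplication for 12x12 matrices:

Strassen's algorithm requires power-of-2 dimensions. Pad 12x12 to 16x16 (next power of 2).

Standard algorithm: 12^3 = 1728 multiplications
Strassen's algorithm: 7^(log2(16)) = 7^4 = 2401 multiplications
Difference: 1728 - 2401 = -673 (Strassen uses MORE here due to padding overhead — for small or just-over-power-of-2 n, padding can outweigh the per-level savings)

Standard: 1728 multiplications (12^3). Strassen: 2401 multiplications (7^4, after padding to 16x16). Strassen reduces 8 recursive multiplications to 7 at each level.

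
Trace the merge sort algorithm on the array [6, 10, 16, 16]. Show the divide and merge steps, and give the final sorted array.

Merge sort trace:

Split: [6, 10, 16, 16] -> [6, 10] and [16, 16]
  Split: [6, 10] -> [6] and [10]
  Merge: [6] + [10] -> [6, 10]
  Split: [16, 16] -> [16] and [16]
  Merge: [16] + [16] -> [16, 16]
Merge: [6, 10] + [16, 16] -> [6, 10, 16, 16]

Final sorted array: [6, 10, 16, 16]

The merge sort proceeds by recursively splitting the array and merging sorted halves.
After all merges, the sorted array is [6, 10, 16, 16].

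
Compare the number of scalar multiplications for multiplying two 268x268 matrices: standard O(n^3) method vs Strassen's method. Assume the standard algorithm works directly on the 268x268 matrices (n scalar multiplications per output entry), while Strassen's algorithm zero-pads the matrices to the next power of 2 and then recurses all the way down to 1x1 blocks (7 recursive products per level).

Matrix multiplication for 268x268 matrices:

Strassen's algorithm requires power-of-2 dimensions. Pad 268x268 to 512x512 (next power of 2).

Standard algorithm: 268^3 = 19248832 multiplications
Strassen's algorithm: 7^(log2(512)) = 7^9 = 40353607 multiplications
Difference: 19248832 - 40353607 = -21104775 (Strassen uses MORE here due to padding overhead — for small or just-over-power-of-2 n, padding can outweigh the per-level savings)

Standard: 19248832 multiplications (268^3). Strassen: 40353607 multiplications (7^9, after padding to 512x512). Strassen reduces 8 recursive multiplications to 7 at each level.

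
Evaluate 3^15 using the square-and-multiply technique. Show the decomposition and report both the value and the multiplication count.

Computing 3^15 by squaring (build up from 3^1; each line after the first costs one multiplication):

3^1 = 3
3^2 = (3^1)^2 = 3^2 = 9
3^3 = 3 * 3^2 = 3 * 9 = 27
3^6 = (3^3)^2 = 27^2 = 729
3^7 = 3 * 3^6 = 3 * 729 = 2187
3^14 = (3^7)^2 = 2187^2 = 4782969
3^15 = 3 * 3^14 = 3 * 4782969 = 14348907

Result: 14348907
Multiplications needed: 6 (6 lines after 3^1)

3^15 = 14348907. Using exponentiation by squaring, this requires 6 multiplications. The key idea: if the exponent is even, square the half-power; if odd, multiply by the base once.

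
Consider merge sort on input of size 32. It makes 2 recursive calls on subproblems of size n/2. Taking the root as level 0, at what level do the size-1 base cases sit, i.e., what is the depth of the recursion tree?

For divide and conquer with division factor 2:

Problem sizes at each level:
Level 0: 32
Level 1: 16
Level 2: 8
Level 3: 4
Level 4: 2
Level 5: 1

The root is level 0 and the size-1 base case is level 5 (the tree spans levels 0 through 5, i.e. 6 levels counting the root), so the depth is the number of divisions: log_2(32) = 5

The recursion tree depth is log_2(32) = 5. At each level, the problem size is divided by 2, so it takes 5 divisions to reduce to a base case of size 1. The algorithm makes 2 recursive calls at each level.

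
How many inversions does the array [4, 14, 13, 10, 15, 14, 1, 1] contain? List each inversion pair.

Finding inversions in [4, 14, 13, 10, 15, 14, 1, 1]:

(0, 6): arr[0]=4 > arr[6]=1
(0, 7): arr[0]=4 > arr[7]=1
(1, 2): arr[1]=14 > arr[2]=13
(1, 3): arr[1]=14 > arr[3]=10
(1, 6): arr[1]=14 > arr[6]=1
(1, 7): arr[1]=14 > arr[7]=1
(2, 3): arr[2]=13 > arr[3]=10
(2, 6): arr[2]=13 > arr[6]=1
(2, 7): arr[2]=13 > arr[7]=1
(3, 6): arr[3]=10 > arr[6]=1
(3, 7): arr[3]=10 > arr[7]=1
(4, 5): arr[4]=15 > arr[5]=14
(4, 6): arr[4]=15 > arr[6]=1
(4, 7): arr[4]=15 > arr[7]=1
(5, 6): arr[5]=14 > arr[6]=1
(5, 7): arr[5]=14 > arr[7]=1

Total inversions: 16

The array has 16 inversion(s): (0,6), (0,7), (1,2), (1,3), (1,6), (1,7), (2,3), (2,6), (2,7), (3,6), (3,7), (4,5), (4,6), (4,7), (5,6), (5,7). Each pair (i,j) satisfies i < j and arr[i] > arr[j].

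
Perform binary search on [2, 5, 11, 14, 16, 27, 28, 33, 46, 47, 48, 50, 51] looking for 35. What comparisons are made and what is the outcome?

Binary search for 35 in [2, 5, 11, 14, 16, 27, 28, 33, 46, 47, 48, 50, 51]:

lo=0, hi=12, mid=6, arr[mid]=28 -> 28 < 35, search right half
lo=7, hi=12, mid=9, arr[mid]=47 -> 47 > 35, search left half
lo=7, hi=8, mid=7, arr[mid]=33 -> 33 < 35, search right half
lo=8, hi=8, mid=8, arr[mid]=46 -> 46 > 35, search left half
lo=8 > hi=7, target 35 not found

Binary search determines that 35 is not in the array after 4 comparisons. The search space was exhausted without finding the target.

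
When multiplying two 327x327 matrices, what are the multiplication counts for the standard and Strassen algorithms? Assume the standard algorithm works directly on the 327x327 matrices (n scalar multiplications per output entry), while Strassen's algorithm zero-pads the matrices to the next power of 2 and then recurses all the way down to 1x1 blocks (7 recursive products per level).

Matrix multiplication for 327x327 matrices:

Strassen's algorithm requires power-of-2 dimensions. Pad 327x327 to 512x512 (next power of 2).

Standard algorithm: 327^3 = 34965783 multiplications
Strassen's algorithm: 7^(log2(512)) = 7^9 = 40353607 multiplications
Difference: 34965783 - 40353607 = -5387824 (Strassen uses MORE here due to padding overhead — for small or just-over-power-of-2 n, padding can outweigh the per-level savings)

Standard: 34965783 multiplications (327^3). Strassen: 40353607 multiplications (7^9, after padding to 512x512). Strassen reduces 8 recursive multiplications to 7 at each level.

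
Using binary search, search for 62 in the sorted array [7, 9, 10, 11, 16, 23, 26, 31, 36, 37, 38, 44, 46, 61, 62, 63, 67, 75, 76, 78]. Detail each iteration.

Binary search for 62 in [7, 9, 10, 11, 16, 23, 26, 31, 36, 37, 38, 44, 46, 61, 62, 63, 67, 75, 76, 78]:

lo=0, hi=19, mid=9, arr[mid]=37 -> 37 < 62, search right half
lo=10, hi=19, mid=14, arr[mid]=62 -> Found target at index 14!

Binary search finds 62 at index 14 after 2 comparisons. The search repeatedly halves the search space by comparing with the middle element.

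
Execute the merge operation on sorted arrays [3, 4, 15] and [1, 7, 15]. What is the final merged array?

Merging process:

Compare 3 vs 1: take 1 from right. Merged: [1]
Compare 3 vs 7: take 3 from left. Merged: [1, 3]
Compare 4 vs 7: take 4 from left. Merged: [1, 3, 4]
Compare 15 vs 7: take 7 from right. Merged: [1, 3, 4, 7]
Compare 15 vs 15: take 15 from left. Merged: [1, 3, 4, 7, 15]
Append remaining from right: [15]. Merged: [1, 3, 4, 7, 15, 15]

Final merged array: [1, 3, 4, 7, 15, 15]
Total comparisons: 5

The merged array is [1, 3, 4, 7, 15, 15], requiring 5 comparisons. The merge step runs in O(n) time where n is the total number of elements.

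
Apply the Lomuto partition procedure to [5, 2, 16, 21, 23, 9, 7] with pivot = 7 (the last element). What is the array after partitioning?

Lomuto partition with pivot = 7:

Initial array: [5, 2, 16, 21, 23, 9, 7]

arr[0]=5 <= 7: swap with position 0, array becomes [5, 2, 16, 21, 23, 9, 7]
arr[1]=2 <= 7: swap with position 1, array becomes [5, 2, 16, 21, 23, 9, 7]
arr[2]=16 > 7: no swap
arr[3]=21 > 7: no swap
arr[4]=23 > 7: no swap
arr[5]=9 > 7: no swap

Place pivot at position 2: [5, 2, 7, 21, 23, 9, 16]
Pivot position: 2

After partitioning with pivot 7, the array becomes [5, 2, 7, 21, 23, 9, 16]. The pivot is placed at index 2. All elements to the left of the pivot are <= 7, and all elements to the right are > 7.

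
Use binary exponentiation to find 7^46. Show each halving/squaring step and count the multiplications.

Computing 7^46 by squaring (build up from 7^1; each line after the first costs one multiplication):

7^1 = 7
7^2 = (7^1)^2 = 7^2 = 49
7^4 = (7^2)^2 = 49^2 = 2401
7^5 = 7 * 7^4 = 7 * 2401 = 16807
7^10 = (7^5)^2 = 16807^2 = 282475249
7^11 = 7 * 7^10 = 7 * 282475249 = 1977326743
7^22 = (7^11)^2 = 1977326743^2 = 3909821048582988049
7^23 = 7 * 7^22 = 7 * 3909821048582988049 = 27368747340080916343
7^46 = (7^23)^2 = 27368747340080916343^2 = 749048330965186233494494102694564493649

Result: 749048330965186233494494102694564493649
Multiplications needed: 8 (8 lines after 7^1)

7^46 = 749048330965186233494494102694564493649. Using exponentiation by squaring, this requires 8 multiplications. The key idea: if the exponent is even, square the half-power; if odd, multiply by the base once.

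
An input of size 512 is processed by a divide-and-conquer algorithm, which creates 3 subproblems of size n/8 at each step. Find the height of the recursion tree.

For divide and conquer with division factor 8:

Problem sizes at each level:
Level 0: 512
Level 1: 64
Level 2: 8
Level 3: 1

The root is level 0 and the size-1 base case is level 3 (the tree spans levels 0 through 3, i.e. 4 levels counting the root), so the depth is the number of divisions: log_8(512) = 3

The recursion tree depth is log_8(512) = 3. At each level, the problem size is divided by 8, so it takes 3 divisions to reduce to a base case of size 1. The algorithm makes 3 recursive calls at each level.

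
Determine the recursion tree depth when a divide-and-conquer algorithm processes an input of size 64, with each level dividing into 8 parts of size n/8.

For divide and conquer with division factor 8:

Problem sizes at each level:
Level 0: 64
Level 1: 8
Level 2: 1

The root is level 0 and the size-1 base case is level 2 (the tree spans levels 0 through 2, i.e. 3 levels counting the root), so the depth is the number of divisions: log_8(64) = 2

The recursion tree depth is log_8(64) = 2. At each level, the problem size is divided by 8, so it takes 2 divisions to reduce to a base case of size 1. The algorithm makes 8 recursive calls at each level.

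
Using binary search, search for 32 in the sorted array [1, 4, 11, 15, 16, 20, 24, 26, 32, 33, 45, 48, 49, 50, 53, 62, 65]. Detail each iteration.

Binary search for 32 in [1, 4, 11, 15, 16, 20, 24, 26, 32, 33, 45, 48, 49, 50, 53, 62, 65]:

lo=0, hi=16, mid=8, arr[mid]=32 -> Found target at index 8!

Binary search finds 32 at index 8 after 1 comparisons. The search repeatedly halves the search space by comparing with the middle element.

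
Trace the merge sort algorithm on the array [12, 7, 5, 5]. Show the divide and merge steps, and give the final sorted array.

Merge sort trace:

Split: [12, 7, 5, 5] -> [12, 7] and [5, 5]
  Split: [12, 7] -> [12] and [7]
  Merge: [12] + [7] -> [7, 12]
  Split: [5, 5] -> [5] and [5]
  Merge: [5] + [5] -> [5, 5]
Merge: [7, 12] + [5, 5] -> [5, 5, 7, 12]

Final sorted array: [5, 5, 7, 12]

The merge sort proceeds by recursively splitting the array and merging sorted halves.
After all merges, the sorted array is [5, 5, 7, 12].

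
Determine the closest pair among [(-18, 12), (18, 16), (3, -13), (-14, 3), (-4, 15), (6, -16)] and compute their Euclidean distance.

Computing all pairwise distances among 6 points:

d((-18, 12), (18, 16)) = 36.2215
d((-18, 12), (3, -13)) = 32.6497
d((-18, 12), (-14, 3)) = 9.8489
d((-18, 12), (-4, 15)) = 14.3178
d((-18, 12), (6, -16)) = 36.8782
d((18, 16), (3, -13)) = 32.6497
d((18, 16), (-14, 3)) = 34.5398
d((18, 16), (-4, 15)) = 22.0227
d((18, 16), (6, -16)) = 34.176
d((3, -13), (-14, 3)) = 23.3452
d((3, -13), (-4, 15)) = 28.8617
d((3, -13), (6, -16)) = 4.2426 <-- minimum
d((-14, 3), (-4, 15)) = 15.6205
d((-14, 3), (6, -16)) = 27.5862
d((-4, 15), (6, -16)) = 32.573

Closest pair: (3, -13) and (6, -16) with distance 4.2426

The closest pair is (3, -13) and (6, -16) with Euclidean distance 4.2426. For 6 points, brute-force pairwise comparison is shown above. For large n, the divide-and-conquer algorithm (sort by x, recurse on halves, check the dividing strip) achieves O(n log n).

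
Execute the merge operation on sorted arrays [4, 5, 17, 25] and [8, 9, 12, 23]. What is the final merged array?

Merging process:

Compare 4 vs 8: take 4 from left. Merged: [4]
Compare 5 vs 8: take 5 from left. Merged: [4, 5]
Compare 17 vs 8: take 8 from right. Merged: [4, 5, 8]
Compare 17 vs 9: take 9 from right. Merged: [4, 5, 8, 9]
Compare 17 vs 12: take 12 from right. Merged: [4, 5, 8, 9, 12]
Compare 17 vs 23: take 17 from left. Merged: [4, 5, 8, 9, 12, 17]
Compare 25 vs 23: take 23 from right. Merged: [4, 5, 8, 9, 12, 17, 23]
Append remaining from left: [25]. Merged: [4, 5, 8, 9, 12, 17, 23, 25]

Final merged array: [4, 5, 8, 9, 12, 17, 23, 25]
Total comparisons: 7

The merged array is [4, 5, 8, 9, 12, 17, 23, 25], requiring 7 comparisons. The merge step runs in O(n) time where n is the total number of elements.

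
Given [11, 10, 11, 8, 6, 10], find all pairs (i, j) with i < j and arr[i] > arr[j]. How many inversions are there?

Finding inversions in [11, 10, 11, 8, 6, 10]:

(0, 1): arr[0]=11 > arr[1]=10
(0, 3): arr[0]=11 > arr[3]=8
(0, 4): arr[0]=11 > arr[4]=6
(0, 5): arr[0]=11 > arr[5]=10
(1, 3): arr[1]=10 > arr[3]=8
(1, 4): arr[1]=10 > arr[4]=6
(2, 3): arr[2]=11 > arr[3]=8
(2, 4): arr[2]=11 > arr[4]=6
(2, 5): arr[2]=11 > arr[5]=10
(3, 4): arr[3]=8 > arr[4]=6

Total inversions: 10

The array has 10 inversion(s): (0,1), (0,3), (0,4), (0,5), (1,3), (1,4), (2,3), (2,4), (2,5), (3,4). Each pair (i,j) satisfies i < j and arr[i] > arr[j].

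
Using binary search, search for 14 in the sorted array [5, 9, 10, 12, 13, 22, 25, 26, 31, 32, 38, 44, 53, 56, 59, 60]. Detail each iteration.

Binary search for 14 in [5, 9, 10, 12, 13, 22, 25, 26, 31, 32, 38, 44, 53, 56, 59, 60]:

lo=0, hi=15, mid=7, arr[mid]=26 -> 26 > 14, search left half
lo=0, hi=6, mid=3, arr[mid]=12 -> 12 < 14, search right half
lo=4, hi=6, mid=5, arr[mid]=22 -> 22 > 14, search left half
lo=4, hi=4, mid=4, arr[mid]=13 -> 13 < 14, search right half
lo=5 > hi=4, target 14 not found

Binary search determines that 14 is not in the array after 4 comparisons. The search space was exhausted without finding the target.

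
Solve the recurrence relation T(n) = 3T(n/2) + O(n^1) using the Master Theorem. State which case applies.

Master Theorem for T(n) = 3T(n/2) + O(n^1):

a = 3, b = 2, c = 1
log_b(a) = log_2(3) = 1.5850

Case 1: c = 1 < log_2(3) = 1.5850
T(n) = O(n^(log_2 3))

For T(n) = 3T(n/2) + O(n^1): log_2(3) = 1.5850. This is Case 1 of the Master Theorem (c < log_b(a), work dominated by leaves), giving O(n^(log_2 3)).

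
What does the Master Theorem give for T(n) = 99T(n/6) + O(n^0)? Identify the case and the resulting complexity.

Master Theorem for T(n) = 99T(n/6) + O(n^0):

a = 99, b = 6, c = 0
log_b(a) = log_6(99) = 2.5646

Case 1: c = 0 < log_6(99) = 2.5646
T(n) = O(n^(log_6 99))

For T(n) = 99T(n/6) + O(n^0): log_6(99) = 2.5646. This is Case 1 of the Master Theorem (c < log_b(a), work dominated by leaves), giving O(n^(log_6 99)).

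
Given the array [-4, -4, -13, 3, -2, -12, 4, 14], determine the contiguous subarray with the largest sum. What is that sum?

Using Kadane's algorithm on [-4, -4, -13, 3, -2, -12, 4, 14]:

Scanning through the array:
Position 1 (value -4): max_ending_here = -4, max_so_far = -4
Position 2 (value -13): max_ending_here = -13, max_so_far = -4
Position 3 (value 3): max_ending_here = 3, max_so_far = 3
Position 4 (value -2): max_ending_here = 1, max_so_far = 3
Position 5 (value -12): max_ending_here = -11, max_so_far = 3
Position 6 (value 4): max_ending_here = 4, max_so_far = 4
Position 7 (value 14): max_ending_here = 18, max_so_far = 18

Maximum subarray: [4, 14]
Maximum sum: 18

The maximum subarray is [4, 14] with sum 18. This subarray runs from index 6 to index 7.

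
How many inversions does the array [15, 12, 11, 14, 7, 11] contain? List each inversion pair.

Finding inversions in [15, 12, 11, 14, 7, 11]:

(0, 1): arr[0]=15 > arr[1]=12
(0, 2): arr[0]=15 > arr[2]=11
(0, 3): arr[0]=15 > arr[3]=14
(0, 4): arr[0]=15 > arr[4]=7
(0, 5): arr[0]=15 > arr[5]=11
(1, 2): arr[1]=12 > arr[2]=11
(1, 4): arr[1]=12 > arr[4]=7
(1, 5): arr[1]=12 > arr[5]=11
(2, 4): arr[2]=11 > arr[4]=7
(3, 4): arr[3]=14 > arr[4]=7
(3, 5): arr[3]=14 > arr[5]=11

Total inversions: 11

The array has 11 inversion(s): (0,1), (0,2), (0,3), (0,4), (0,5), (1,2), (1,4), (1,5), (2,4), (3,4), (3,5). Each pair (i,j) satisfies i < j and arr[i] > arr[j].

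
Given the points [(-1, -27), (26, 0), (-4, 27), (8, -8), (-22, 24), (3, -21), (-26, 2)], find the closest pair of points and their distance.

Computing all pairwise distances among 7 points:

d((-1, -27), (26, 0)) = 38.1838
d((-1, -27), (-4, 27)) = 54.0833
d((-1, -27), (8, -8)) = 21.0238
d((-1, -27), (-22, 24)) = 55.1543
d((-1, -27), (3, -21)) = 7.2111 <-- minimum
d((-1, -27), (-26, 2)) = 38.2884
d((26, 0), (-4, 27)) = 40.3609
d((26, 0), (8, -8)) = 19.6977
d((26, 0), (-22, 24)) = 53.6656
d((26, 0), (3, -21)) = 31.1448
d((26, 0), (-26, 2)) = 52.0384
d((-4, 27), (8, -8)) = 37.0
d((-4, 27), (-22, 24)) = 18.2483
d((-4, 27), (3, -21)) = 48.5077
d((-4, 27), (-26, 2)) = 33.3017
d((8, -8), (-22, 24)) = 43.8634
d((8, -8), (3, -21)) = 13.9284
d((8, -8), (-26, 2)) = 35.4401
d((-22, 24), (3, -21)) = 51.4782
d((-22, 24), (-26, 2)) = 22.3607
d((3, -21), (-26, 2)) = 37.0135

Closest pair: (-1, -27) and (3, -21) with distance 7.2111

The closest pair is (-1, -27) and (3, -21) with Euclidean distance 7.2111. For 7 points, brute-force pairwise comparison is shown above. For large n, the divide-and-conquer algorithm (sort by x, recurse on halves, check the dividing strip) achieves O(n log n).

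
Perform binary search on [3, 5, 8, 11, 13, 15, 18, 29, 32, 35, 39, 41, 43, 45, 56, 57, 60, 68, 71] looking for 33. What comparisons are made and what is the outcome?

Binary search for 33 in [3, 5, 8, 11, 13, 15, 18, 29, 32, 35, 39, 41, 43, 45, 56, 57, 60, 68, 71]:

lo=0, hi=18, mid=9, arr[mid]=35 -> 35 > 33, search left half
lo=0, hi=8, mid=4, arr[mid]=13 -> 13 < 33, search right half
lo=5, hi=8, mid=6, arr[mid]=18 -> 18 < 33, search right half
lo=7, hi=8, mid=7, arr[mid]=29 -> 29 < 33, search right half
lo=8, hi=8, mid=8, arr[mid]=32 -> 32 < 33, search right half
lo=9 > hi=8, target 33 not found

Binary search determines that 33 is not in the array after 5 comparisons. The search space was exhausted without finding the target.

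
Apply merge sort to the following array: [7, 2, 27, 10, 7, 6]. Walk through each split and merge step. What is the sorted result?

Merge sort trace:

Split: [7, 2, 27, 10, 7, 6] -> [7, 2, 27] and [10, 7, 6]
  Split: [7, 2, 27] -> [7] and [2, 27]
    Split: [2, 27] -> [2] and [27]
    Merge: [2] + [27] -> [2, 27]
  Merge: [7] + [2, 27] -> [2, 7, 27]
  Split: [10, 7, 6] -> [10] and [7, 6]
    Split: [7, 6] -> [7] and [6]
    Merge: [7] + [6] -> [6, 7]
  Merge: [10] + [6, 7] -> [6, 7, 10]
Merge: [2, 7, 27] + [6, 7, 10] -> [2, 6, 7, 7, 10, 27]

Final sorted array: [2, 6, 7, 7, 10, 27]

The merge sort proceeds by recursively splitting the array and merging sorted halves.
After all merges, the sorted array is [2, 6, 7, 7, 10, 27].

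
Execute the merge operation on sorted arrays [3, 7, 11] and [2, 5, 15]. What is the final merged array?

Merging process:

Compare 3 vs 2: take 2 from right. Merged: [2]
Compare 3 vs 5: take 3 from left. Merged: [2, 3]
Compare 7 vs 5: take 5 from right. Merged: [2, 3, 5]
Compare 7 vs 15: take 7 from left. Merged: [2, 3, 5, 7]
Compare 11 vs 15: take 11 from left. Merged: [2, 3, 5, 7, 11]
Append remaining from right: [15]. Merged: [2, 3, 5, 7, 11, 15]

Final merged array: [2, 3, 5, 7, 11, 15]
Total comparisons: 5

The merged array is [2, 3, 5, 7, 11, 15], requiring 5 comparisons. The merge step runs in O(n) time where n is the total number of elements.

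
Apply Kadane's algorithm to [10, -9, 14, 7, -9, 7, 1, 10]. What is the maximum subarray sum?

Using Kadane's algorithm on [10, -9, 14, 7, -9, 7, 1, 10]:

Scanning through the array:
Position 1 (value -9): max_ending_here = 1, max_so_far = 10
Position 2 (value 14): max_ending_here = 15, max_so_far = 15
Position 3 (value 7): max_ending_here = 22, max_so_far = 22
Position 4 (value -9): max_ending_here = 13, max_so_far = 22
Position 5 (value 7): max_ending_here = 20, max_so_far = 22
Position 6 (value 1): max_ending_here = 21, max_so_far = 22
Position 7 (value 10): max_ending_here = 31, max_so_far = 31

Maximum subarray: [10, -9, 14, 7, -9, 7, 1, 10]
Maximum sum: 31

The maximum subarray is [10, -9, 14, 7, -9, 7, 1, 10] with sum 31. This subarray runs from index 0 to index 7.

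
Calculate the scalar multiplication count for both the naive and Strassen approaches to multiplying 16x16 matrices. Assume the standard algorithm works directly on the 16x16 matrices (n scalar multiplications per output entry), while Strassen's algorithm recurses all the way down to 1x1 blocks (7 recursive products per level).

Matrix multiplication for 16x16 matrices:

Standard algorithm: 16^3 = 4096 multiplications
Strassen's algorithm: 7^(log2(16)) = 7^4 = 2401 multiplications
Savings: 4096 - 2401 = 1695 multiplications

Standard: 4096 multiplications (16^3). Strassen: 2401 multiplications (7^4). Strassen reduces 8 recursive multiplications to 7 at each level.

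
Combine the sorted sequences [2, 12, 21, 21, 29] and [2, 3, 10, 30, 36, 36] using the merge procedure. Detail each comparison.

Merging process:

Compare 2 vs 2: take 2 from left. Merged: [2]
Compare 12 vs 2: take 2 from right. Merged: [2, 2]
Compare 12 vs 3: take 3 from right. Merged: [2, 2, 3]
Compare 12 vs 10: take 10 from right. Merged: [2, 2, 3, 10]
Compare 12 vs 30: take 12 from left. Merged: [2, 2, 3, 10, 12]
Compare 21 vs 30: take 21 from left. Merged: [2, 2, 3, 10, 12, 21]
Compare 21 vs 30: take 21 from left. Merged: [2, 2, 3, 10, 12, 21, 21]
Compare 29 vs 30: take 29 from left. Merged: [2, 2, 3, 10, 12, 21, 21, 29]
Append remaining from right: [30, 36, 36]. Merged: [2, 2, 3, 10, 12, 21, 21, 29, 30, 36, 36]

Final merged array: [2, 2, 3, 10, 12, 21, 21, 29, 30, 36, 36]
Total comparisons: 8

The merged array is [2, 2, 3, 10, 12, 21, 21, 29, 30, 36, 36], requiring 8 comparisons. The merge step runs in O(n) time where n is the total number of elements.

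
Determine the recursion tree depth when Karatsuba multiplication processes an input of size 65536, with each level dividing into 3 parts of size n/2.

For divide and conquer with division factor 2:

Problem sizes at each level:
Level 0: 65536
Level 1: 32768
Level 2: 16384
Level 3: 8192
Level 4: 4096
Level 5: 2048
Level 6: 1024
Level 7: 512
Level 8: 256
Level 9: 128
Level 10: 64
Level 11: 32
Level 12: 16
Level 13: 8
Level 14: 4
Level 15: 2
Level 16: 1

The root is level 0 and the size-1 base case is level 16 (the tree spans levels 0 through 16, i.e. 17 levels counting the root), so the depth is the number of divisions: log_2(65536) = 16

The recursion tree depth is log_2(65536) = 16. At each level, the problem size is divided by 2, so it takes 16 divisions to reduce to a base case of size 1. The algorithm makes 3 recursive calls at each level.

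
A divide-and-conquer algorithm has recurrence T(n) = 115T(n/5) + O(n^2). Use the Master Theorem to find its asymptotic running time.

Master Theorem for T(n) = 115T(n/5) + O(n^2):

a = 115, b = 5, c = 2
log_b(a) = log_5(115) = 2.9482

Case 1: c = 2 < log_5(115) = 2.9482
T(n) = O(n^(log_5 115))

For T(n) = 115T(n/5) + O(n^2): log_5(115) = 2.9482. This is Case 1 of the Master Theorem (c < log_b(a), work dominated by leaves), giving O(n^(log_5 115)).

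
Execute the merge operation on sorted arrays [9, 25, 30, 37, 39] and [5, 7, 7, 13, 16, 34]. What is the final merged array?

Merging process:

Compare 9 vs 5: take 5 from right. Merged: [5]
Compare 9 vs 7: take 7 from right. Merged: [5, 7]
Compare 9 vs 7: take 7 from right. Merged: [5, 7, 7]
Compare 9 vs 13: take 9 from left. Merged: [5, 7, 7, 9]
Compare 25 vs 13: take 13 from right. Merged: [5, 7, 7, 9, 13]
Compare 25 vs 16: take 16 from right. Merged: [5, 7, 7, 9, 13, 16]
Compare 25 vs 34: take 25 from left. Merged: [5, 7, 7, 9, 13, 16, 25]
Compare 30 vs 34: take 30 from left. Merged: [5, 7, 7, 9, 13, 16, 25, 30]
Compare 37 vs 34: take 34 from right. Merged: [5, 7, 7, 9, 13, 16, 25, 30, 34]
Append remaining from left: [37, 39]. Merged: [5, 7, 7, 9, 13, 16, 25, 30, 34, 37, 39]

Final merged array: [5, 7, 7, 9, 13, 16, 25, 30, 34, 37, 39]
Total comparisons: 9

The merged array is [5, 7, 7, 9, 13, 16, 25, 30, 34, 37, 39], requiring 9 comparisons. The merge step runs in O(n) time where n is the total number of elements.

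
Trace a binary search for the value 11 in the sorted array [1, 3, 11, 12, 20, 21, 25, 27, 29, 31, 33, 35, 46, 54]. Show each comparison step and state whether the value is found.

Binary search for 11 in [1, 3, 11, 12, 20, 21, 25, 27, 29, 31, 33, 35, 46, 54]:

lo=0, hi=13, mid=6, arr[mid]=25 -> 25 > 11, search left half
lo=0, hi=5, mid=2, arr[mid]=11 -> Found target at index 2!

Binary search finds 11 at index 2 after 2 comparisons. The search repeatedly halves the search space by comparing with the middle element.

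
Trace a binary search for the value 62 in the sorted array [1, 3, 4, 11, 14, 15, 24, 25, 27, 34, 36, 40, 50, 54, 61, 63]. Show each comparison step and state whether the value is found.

Binary search for 62 in [1, 3, 4, 11, 14, 15, 24, 25, 27, 34, 36, 40, 50, 54, 61, 63]:

lo=0, hi=15, mid=7, arr[mid]=25 -> 25 < 62, search right half
lo=8, hi=15, mid=11, arr[mid]=40 -> 40 < 62, search right half
lo=12, hi=15, mid=13, arr[mid]=54 -> 54 < 62, search right half
lo=14, hi=15, mid=14, arr[mid]=61 -> 61 < 62, search right half
lo=15, hi=15, mid=15, arr[mid]=63 -> 63 > 62, search left half
lo=15 > hi=14, target 62 not found

Binary search determines that 62 is not in the array after 5 comparisons. The search space was exhausted without finding the target.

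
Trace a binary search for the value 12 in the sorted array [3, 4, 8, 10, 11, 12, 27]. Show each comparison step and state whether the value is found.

Binary search for 12 in [3, 4, 8, 10, 11, 12, 27]:

lo=0, hi=6, mid=3, arr[mid]=10 -> 10 < 12, search right half
lo=4, hi=6, mid=5, arr[mid]=12 -> Found target at index 5!

Binary search finds 12 at index 5 after 2 comparisons. The search repeatedly halves the search space by comparing with the middle element.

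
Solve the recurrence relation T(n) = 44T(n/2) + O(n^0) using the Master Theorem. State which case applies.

Master Theorem for T(n) = 44T(n/2) + O(n^0):

a = 44, b = 2, c = 0
log_b(a) = log_2(44) = 5.4594

Case 1: c = 0 < log_2(44) = 5.4594
T(n) = O(n^(log_2 44))

For T(n) = 44T(n/2) + O(n^0): log_2(44) = 5.4594. This is Case 1 of the Master Theorem (c < log_b(a), work dominated by leaves), giving O(n^(log_2 44)).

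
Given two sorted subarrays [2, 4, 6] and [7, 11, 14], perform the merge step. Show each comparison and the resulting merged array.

Merging process:

Compare 2 vs 7: take 2 from left. Merged: [2]
Compare 4 vs 7: take 4 from left. Merged: [2, 4]
Compare 6 vs 7: take 6 from left. Merged: [2, 4, 6]
Append remaining from right: [7, 11, 14]. Merged: [2, 4, 6, 7, 11, 14]

Final merged array: [2, 4, 6, 7, 11, 14]
Total comparisons: 3

The merged array is [2, 4, 6, 7, 11, 14], requiring 3 comparisons. The merge step runs in O(n) time where n is the total number of elements.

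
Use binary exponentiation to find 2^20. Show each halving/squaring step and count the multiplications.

Computing 2^20 by squaring (build up from 2^1; each line after the first costs one multiplication):

2^1 = 2
2^2 = (2^1)^2 = 2^2 = 4
2^4 = (2^2)^2 = 4^2 = 16
2^5 = 2 * 2^4 = 2 * 16 = 32
2^10 = (2^5)^2 = 32^2 = 1024
2^20 = (2^10)^2 = 1024^2 = 1048576

Result: 1048576
Multiplications needed: 5 (5 lines after 2^1)

2^20 = 1048576. Using exponentiation by squaring, this requires 5 multiplications. The key idea: if the exponent is even, square the half-power; if odd, multiply by the base once.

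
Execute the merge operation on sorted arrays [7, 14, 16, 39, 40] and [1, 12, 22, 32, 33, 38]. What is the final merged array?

Merging process:

Compare 7 vs 1: take 1 from right. Merged: [1]
Compare 7 vs 12: take 7 from left. Merged: [1, 7]
Compare 14 vs 12: take 12 from right. Merged: [1, 7, 12]
Compare 14 vs 22: take 14 from left. Merged: [1, 7, 12, 14]
Compare 16 vs 22: take 16 from left. Merged: [1, 7, 12, 14, 16]
Compare 39 vs 22: take 22 from right. Merged: [1, 7, 12, 14, 16, 22]
Compare 39 vs 32: take 32 from right. Merged: [1, 7, 12, 14, 16, 22, 32]
Compare 39 vs 33: take 33 from right. Merged: [1, 7, 12, 14, 16, 22, 32, 33]
Compare 39 vs 38: take 38 from right. Merged: [1, 7, 12, 14, 16, 22, 32, 33, 38]
Append remaining from left: [39, 40]. Merged: [1, 7, 12, 14, 16, 22, 32, 33, 38, 39, 40]

Final merged array: [1, 7, 12, 14, 16, 22, 32, 33, 38, 39, 40]
Total comparisons: 9

The merged array is [1, 7, 12, 14, 16, 22, 32, 33, 38, 39, 40], requiring 9 comparisons. The merge step runs in O(n) time where n is the total number of elements.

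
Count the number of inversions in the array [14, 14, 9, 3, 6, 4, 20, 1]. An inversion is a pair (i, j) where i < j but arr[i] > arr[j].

Finding inversions in [14, 14, 9, 3, 6, 4, 20, 1]:

(0, 2): arr[0]=14 > arr[2]=9
(0, 3): arr[0]=14 > arr[3]=3
(0, 4): arr[0]=14 > arr[4]=6
(0, 5): arr[0]=14 > arr[5]=4
(0, 7): arr[0]=14 > arr[7]=1
(1, 2): arr[1]=14 > arr[2]=9
(1, 3): arr[1]=14 > arr[3]=3
(1, 4): arr[1]=14 > arr[4]=6
(1, 5): arr[1]=14 > arr[5]=4
(1, 7): arr[1]=14 > arr[7]=1
(2, 3): arr[2]=9 > arr[3]=3
(2, 4): arr[2]=9 > arr[4]=6
(2, 5): arr[2]=9 > arr[5]=4
(2, 7): arr[2]=9 > arr[7]=1
(3, 7): arr[3]=3 > arr[7]=1
(4, 5): arr[4]=6 > arr[5]=4
(4, 7): arr[4]=6 > arr[7]=1
(5, 7): arr[5]=4 > arr[7]=1
(6, 7): arr[6]=20 > arr[7]=1

Total inversions: 19

The array has 19 inversion(s): (0,2), (0,3), (0,4), (0,5), (0,7), (1,2), (1,3), (1,4), (1,5), (1,7), (2,3), (2,4), (2,5), (2,7), (3,7), (4,5), (4,7), (5,7), (6,7). Each pair (i,j) satisfies i < j and arr[i] > arr[j].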